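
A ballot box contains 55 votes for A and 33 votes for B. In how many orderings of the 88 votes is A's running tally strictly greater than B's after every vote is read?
Strict-lead orderings = 420607376074008214179564

Total orderings of the 88 votes with 55 for A: C(88, 55) = 1682429504296032856718256. By the Bertrand ballot formula (Cycle Lemma / reflection principle), the number of orderings in which A is strictly ahead of B throughout is (p − q)/(p + q) · C(p + q, p) = (55 − 33)/(55 + 33) · 1682429504296032856718256 = 420607376074008214179564.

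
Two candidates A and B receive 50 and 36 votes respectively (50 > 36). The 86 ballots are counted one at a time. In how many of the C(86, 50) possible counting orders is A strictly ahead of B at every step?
Strict-lead orderings = 348594806072564145432702

Total orderings of the 86 votes with 50 for A: C(86, 50) = 2141368094445751179086598. By the Bertrand ballot formula (Cycle Lemma / reflection principle), the number of orderings in which A is strictly ahead of B throughout is (p − q)/(p + q) · C(p + q, p) = (50 − 36)/(50 + 36) · 2141368094445751179086598 = 348594806072564145432702.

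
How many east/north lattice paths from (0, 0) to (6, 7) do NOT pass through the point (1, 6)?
Number of paths = 1674

Total paths from (0, 0) to (6, 7): C(13, 6) = 1716. Paths through (1, 6): (paths (0, 0) → (1, 6)) × (paths (1, 6) → (6, 7)) = C(7, 1) · C(6, 5) = 7 · 6 = 42. Avoidance count = 1716 − 42 = 1674.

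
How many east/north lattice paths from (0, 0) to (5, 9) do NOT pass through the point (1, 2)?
Number of paths = 1012

Total paths from (0, 0) to (5, 9): C(14, 5) = 2002. Paths through (1, 2): (paths (0, 0) → (1, 2)) × (paths (1, 2) → (5, 9)) = C(3, 1) · C(11, 4) = 3 · 330 = 990. Avoidance count = 2002 − 990 = 1012.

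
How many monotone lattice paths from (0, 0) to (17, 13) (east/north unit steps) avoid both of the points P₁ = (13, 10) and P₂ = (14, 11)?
Number of paths = 58024860

Inclusion–exclusion. Total paths: C(30, 17) = 119759850. Through P₁: C(23, 13)·C(7, 4) = 40042310. Through P₂: C(25, 14)·C(5, 3) = 44574000. Since P₁ is strictly southwest of P₂, a monotone path through both must visit P₁ then P₂; paths through both = C(23, 13)·C(2, 1)·C(5, 3) = 22881320. Avoid both = 119759850 − 40042310 − 44574000 + 22881320 = 58024860.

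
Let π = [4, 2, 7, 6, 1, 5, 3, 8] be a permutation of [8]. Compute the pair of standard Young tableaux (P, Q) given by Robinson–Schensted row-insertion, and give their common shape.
P = [1, 3, 8] / [2, 5] / [4, 6] / [7];  Q = [1, 3, 8] / [2, 4] / [5, 6] / [7];  common shape = (3, 2, 2, 1)

Row-insert the values π_1, π_2, … into P one at a time, bumping the leftmost entry strictly greater than the inserted value down to the next row. The recording tableau Q records, in position (i, j), the step at which that cell was added to P.
  Insert 4 (step 1): P = [4];  Q = [1]
  Insert 2 (step 2): P = [2] / [4];  Q = [1] / [2]
  Insert 7 (step 3): P = [2, 7] / [4];  Q = [1, 3] / [2]
  Insert 6 (step 4): P = [2, 6] / [4, 7];  Q = [1, 3] / [2, 4]
  Insert 1 (step 5): P = [1, 6] / [2, 7] / [4];  Q = [1, 3] / [2, 4] / [5]
  Insert 5 (step 6): P = [1, 5] / [2, 6] / [4, 7];  Q = [1, 3] / [2, 4] / [5, 6]
  Insert 3 (step 7): P = [1, 3] / [2, 5] / [4, 6] / [7];  Q = [1, 3] / [2, 4] / [5, 6] / [7]
  Insert 8 (step 8): P = [1, 3, 8] / [2, 5] / [4, 6] / [7];  Q = [1, 3, 8] / [2, 4] / [5, 6] / [7]
Final shape: (3, 2, 2, 1).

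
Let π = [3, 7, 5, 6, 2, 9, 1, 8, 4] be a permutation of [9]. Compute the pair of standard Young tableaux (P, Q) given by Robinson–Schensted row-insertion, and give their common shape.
P = [1, 4, 6, 8] / [2, 5] / [3, 9] / [7];  Q = [1, 2, 4, 6] / [3, 8] / [5, 9] / [7];  common shape = (4, 2, 2, 1)

Row-insert the values π_1, π_2, … into P one at a time, bumping the leftmost entry strictly greater than the inserted value down to the next row. The recording tableau Q records, in position (i, j), the step at which that cell was added to P.
  Insert 3 (step 1): P = [3];  Q = [1]
  Insert 7 (step 2): P = [3, 7];  Q = [1, 2]
  Insert 5 (step 3): P = [3, 5] / [7];  Q = [1, 2] / [3]
  Insert 6 (step 4): P = [3, 5, 6] / [7];  Q = [1, 2, 4] / [3]
  Insert 2 (step 5): P = [2, 5, 6] / [3] / [7];  Q = [1, 2, 4] / [3] / [5]
  Insert 9 (step 6): P = [2, 5, 6, 9] / [3] / [7];  Q = [1, 2, 4, 6] / [3] / [5]
  Insert 1 (step 7): P = [1, 5, 6, 9] / [2] / [3] / [7];  Q = [1, 2, 4, 6] / [3] / [5] / [7]
  Insert 8 (step 8): P = [1, 5, 6, 8] / [2, 9] / [3] / [7];  Q = [1, 2, 4, 6] / [3, 8] / [5] / [7]
  Insert 4 (step 9): P = [1, 4, 6, 8] / [2, 5] / [3, 9] / [7];  Q = [1, 2, 4, 6] / [3, 8] / [5, 9] / [7]
Final shape: (4, 2, 2, 1).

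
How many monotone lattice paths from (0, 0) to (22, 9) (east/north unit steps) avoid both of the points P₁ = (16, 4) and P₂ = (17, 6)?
Number of paths = 13082613

Inclusion–exclusion. Total paths: C(31, 22) = 20160075. Through P₁: C(20, 16)·C(11, 6) = 2238390. Through P₂: C(23, 17)·C(8, 5) = 5653032. Since P₁ is strictly southwest of P₂, a monotone path through both must visit P₁ then P₂; paths through both = C(20, 16)·C(3, 1)·C(8, 5) = 813960. Avoid both = 20160075 − 2238390 − 5653032 + 813960 = 13082613.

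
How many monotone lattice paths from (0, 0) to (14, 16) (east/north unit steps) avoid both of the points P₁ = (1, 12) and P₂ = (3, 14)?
Number of paths = 145344779

Inclusion–exclusion. Total paths: C(30, 14) = 145422675. Through P₁: C(13, 1)·C(17, 13) = 30940. Through P₂: C(17, 3)·C(13, 11) = 53040. Since P₁ is strictly southwest of P₂, a monotone path through both must visit P₁ then P₂; paths through both = C(13, 1)·C(4, 2)·C(13, 11) = 6084. Avoid both = 145422675 − 30940 − 53040 + 6084 = 145344779.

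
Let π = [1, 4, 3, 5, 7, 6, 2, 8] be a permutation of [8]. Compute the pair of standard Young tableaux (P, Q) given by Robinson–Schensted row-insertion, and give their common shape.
P = [1, 2, 5, 6, 8] / [3, 7] / [4];  Q = [1, 2, 4, 5, 8] / [3, 6] / [7];  common shape = (5, 2, 1)

Row-insert the values π_1, π_2, … into P one at a time, bumping the leftmost entry strictly greater than the inserted value down to the next row. The recording tableau Q records, in position (i, j), the step at which that cell was added to P.
  Insert 1 (step 1): P = [1];  Q = [1]
  Insert 4 (step 2): P = [1, 4];  Q = [1, 2]
  Insert 3 (step 3): P = [1, 3] / [4];  Q = [1, 2] / [3]
  Insert 5 (step 4): P = [1, 3, 5] / [4];  Q = [1, 2, 4] / [3]
  Insert 7 (step 5): P = [1, 3, 5, 7] / [4];  Q = [1, 2, 4, 5] / [3]
  Insert 6 (step 6): P = [1, 3, 5, 6] / [4, 7];  Q = [1, 2, 4, 5] / [3, 6]
  Insert 2 (step 7): P = [1, 2, 5, 6] / [3, 7] / [4];  Q = [1, 2, 4, 5] / [3, 6] / [7]
  Insert 8 (step 8): P = [1, 2, 5, 6, 8] / [3, 7] / [4];  Q = [1, 2, 4, 5, 8] / [3, 6] / [7]
Final shape: (5, 2, 1).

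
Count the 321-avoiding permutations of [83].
C_83 = 68854441132780194707888052034668647142985206100

These 321-avoiding permutations are counted by the Catalan number C_n = (1/(n + 1)) · C(2n, n). For n = 83: C_83 = (1/84) · C(166, 83) = 5783773055153536355462596370912166360010757312400/84 = 68854441132780194707888052034668647142985206100.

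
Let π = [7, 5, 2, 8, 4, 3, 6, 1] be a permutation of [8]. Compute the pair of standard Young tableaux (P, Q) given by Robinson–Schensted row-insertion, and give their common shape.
P = [1, 3, 6] / [2, 8] / [4] / [5] / [7];  Q = [1, 4, 7] / [2, 5] / [3] / [6] / [8];  common shape = (3, 2, 1, 1, 1)

Row-insert the values π_1, π_2, … into P one at a time, bumping the leftmost entry strictly greater than the inserted value down to the next row. The recording tableau Q records, in position (i, j), the step at which that cell was added to P.
  Insert 7 (step 1): P = [7];  Q = [1]
  Insert 5 (step 2): P = [5] / [7];  Q = [1] / [2]
  Insert 2 (step 3): P = [2] / [5] / [7];  Q = [1] / [2] / [3]
  Insert 8 (step 4): P = [2, 8] / [5] / [7];  Q = [1, 4] / [2] / [3]
  Insert 4 (step 5): P = [2, 4] / [5, 8] / [7];  Q = [1, 4] / [2, 5] / [3]
  Insert 3 (step 6): P = [2, 3] / [4, 8] / [5] / [7];  Q = [1, 4] / [2, 5] / [3] / [6]
  Insert 6 (step 7): P = [2, 3, 6] / [4, 8] / [5] / [7];  Q = [1, 4, 7] / [2, 5] / [3] / [6]
  Insert 1 (step 8): P = [1, 3, 6] / [2, 8] / [4] / [5] / [7];  Q = [1, 4, 7] / [2, 5] / [3] / [6] / [8]
Final shape: (3, 2, 1, 1, 1).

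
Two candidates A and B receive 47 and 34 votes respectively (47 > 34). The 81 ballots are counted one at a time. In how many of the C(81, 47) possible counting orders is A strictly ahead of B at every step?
Strict-lead orderings = 12185375592317942159600

Total orderings of the 81 votes with 47 for A: C(81, 47) = 75924263305981024225200. By the Bertrand ballot formula (Cycle Lemma / reflection principle), the number of orderings in which A is strictly ahead of B throughout is (p − q)/(p + q) · C(p + q, p) = (47 − 34)/(47 + 34) · 75924263305981024225200 = 12185375592317942159600.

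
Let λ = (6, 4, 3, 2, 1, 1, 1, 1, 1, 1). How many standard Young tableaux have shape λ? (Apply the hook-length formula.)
# SYT of shape (6, 4, 3, 2, 1, 1, 1, 1, 1, 1) = 285170886

Hook-length formula: f^λ = n! / Π hook(c), product over all cells c of the Young diagram. For λ = (6, 4, 3, 2, 1, 1, 1, 1, 1, 1), n = 21 boxes. Hook lengths by row (left-to-right, top-to-bottom): [15, 8, 6, 4, 2, 1]; [12, 5, 3, 1]; [10, 3, 1]; [8, 1]; [6]; [5]; [4]; [3]; [2]; [1]. Product of hooks = 179159040000. So f^λ = 21! / 179159040000 = 51090942171709440000 / 179159040000 = 285170886.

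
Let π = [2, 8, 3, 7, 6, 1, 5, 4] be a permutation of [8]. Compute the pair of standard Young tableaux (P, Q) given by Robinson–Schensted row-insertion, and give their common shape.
P = [1, 3, 4] / [2, 5] / [6] / [7] / [8];  Q = [1, 2, 4] / [3, 7] / [5] / [6] / [8];  common shape = (3, 2, 1, 1, 1)

Row-insert the values π_1, π_2, … into P one at a time, bumping the leftmost entry strictly greater than the inserted value down to the next row. The recording tableau Q records, in position (i, j), the step at which that cell was added to P.
  Insert 2 (step 1): P = [2];  Q = [1]
  Insert 8 (step 2): P = [2, 8];  Q = [1, 2]
  Insert 3 (step 3): P = [2, 3] / [8];  Q = [1, 2] / [3]
  Insert 7 (step 4): P = [2, 3, 7] / [8];  Q = [1, 2, 4] / [3]
  Insert 6 (step 5): P = [2, 3, 6] / [7] / [8];  Q = [1, 2, 4] / [3] / [5]
  Insert 1 (step 6): P = [1, 3, 6] / [2] / [7] / [8];  Q = [1, 2, 4] / [3] / [5] / [6]
  Insert 5 (step 7): P = [1, 3, 5] / [2, 6] / [7] / [8];  Q = [1, 2, 4] / [3, 7] / [5] / [6]
  Insert 4 (step 8): P = [1, 3, 4] / [2, 5] / [6] / [7] / [8];  Q = [1, 2, 4] / [3, 7] / [5] / [6] / [8]
Final shape: (3, 2, 1, 1, 1).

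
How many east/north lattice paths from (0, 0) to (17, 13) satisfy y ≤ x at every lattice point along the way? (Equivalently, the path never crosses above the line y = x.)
Number of paths = 33266625

By the reflection principle (André's argument), the number of monotone paths to (17, 13) with n ≤ m that never go above y = x is C(30, 17) − C(30, 18) = 119759850 − 86493225 = 33266625.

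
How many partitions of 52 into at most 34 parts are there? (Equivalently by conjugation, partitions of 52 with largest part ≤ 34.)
p(52, parts ≤ 34) = 280377

Use the recurrence p(n, m) = p(n, m−1) + p(n−m, m): either the largest part is < m (count p(n, m−1)) or the largest part is exactly m (remove one copy of m, count p(n−m, m)). With p(0, ·) = 1 this gives p(52, parts ≤ 34) = 280377. (By conjugating Young diagrams, this also counts partitions of 52 into at most 34 parts.)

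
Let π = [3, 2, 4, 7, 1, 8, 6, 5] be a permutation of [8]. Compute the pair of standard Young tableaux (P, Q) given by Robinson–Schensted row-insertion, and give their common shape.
P = [1, 4, 5, 8] / [2, 6] / [3, 7];  Q = [1, 3, 4, 6] / [2, 7] / [5, 8];  common shape = (4, 2, 2)

Row-insert the values π_1, π_2, … into P one at a time, bumping the leftmost entry strictly greater than the inserted value down to the next row. The recording tableau Q records, in position (i, j), the step at which that cell was added to P.
  Insert 3 (step 1): P = [3];  Q = [1]
  Insert 2 (step 2): P = [2] / [3];  Q = [1] / [2]
  Insert 4 (step 3): P = [2, 4] / [3];  Q = [1, 3] / [2]
  Insert 7 (step 4): P = [2, 4, 7] / [3];  Q = [1, 3, 4] / [2]
  Insert 1 (step 5): P = [1, 4, 7] / [2] / [3];  Q = [1, 3, 4] / [2] / [5]
  Insert 8 (step 6): P = [1, 4, 7, 8] / [2] / [3];  Q = [1, 3, 4, 6] / [2] / [5]
  Insert 6 (step 7): P = [1, 4, 6, 8] / [2, 7] / [3];  Q = [1, 3, 4, 6] / [2, 7] / [5]
  Insert 5 (step 8): P = [1, 4, 5, 8] / [2, 6] / [3, 7];  Q = [1, 3, 4, 6] / [2, 7] / [5, 8]
Final shape: (4, 2, 2).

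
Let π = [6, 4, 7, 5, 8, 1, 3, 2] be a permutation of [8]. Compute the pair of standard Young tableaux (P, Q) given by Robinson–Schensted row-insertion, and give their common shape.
P = [1, 2, 8] / [3, 5] / [4, 7] / [6];  Q = [1, 3, 5] / [2, 4] / [6, 7] / [8];  common shape = (3, 2, 2, 1)

Row-insert the values π_1, π_2, … into P one at a time, bumping the leftmost entry strictly greater than the inserted value down to the next row. The recording tableau Q records, in position (i, j), the step at which that cell was added to P.
  Insert 6 (step 1): P = [6];  Q = [1]
  Insert 4 (step 2): P = [4] / [6];  Q = [1] / [2]
  Insert 7 (step 3): P = [4, 7] / [6];  Q = [1, 3] / [2]
  Insert 5 (step 4): P = [4, 5] / [6, 7];  Q = [1, 3] / [2, 4]
  Insert 8 (step 5): P = [4, 5, 8] / [6, 7];  Q = [1, 3, 5] / [2, 4]
  Insert 1 (step 6): P = [1, 5, 8] / [4, 7] / [6];  Q = [1, 3, 5] / [2, 4] / [6]
  Insert 3 (step 7): P = [1, 3, 8] / [4, 5] / [6, 7];  Q = [1, 3, 5] / [2, 4] / [6, 7]
  Insert 2 (step 8): P = [1, 2, 8] / [3, 5] / [4, 7] / [6];  Q = [1, 3, 5] / [2, 4] / [6, 7] / [8]
Final shape: (3, 2, 2, 1).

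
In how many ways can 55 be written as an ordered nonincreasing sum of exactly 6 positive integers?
p(55, 6 parts) = 8442

Partitions of n into exactly k parts are in bijection with partitions of n − k into at most k parts (subtract 1 from each part). So p(55, exactly 6) = p(49, parts ≤ 6). Computing via the recurrence p(m, j) = p(m, j−1) + p(m−j, j) gives 8442.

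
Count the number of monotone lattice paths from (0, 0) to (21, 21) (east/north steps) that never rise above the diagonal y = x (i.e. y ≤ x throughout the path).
Number of paths = 24466267020

By the reflection principle (André's argument), the number of monotone paths to (21, 21) with n ≤ m that never go above y = x is C(42, 21) − C(42, 22) = 538257874440 − 513791607420 = 24466267020.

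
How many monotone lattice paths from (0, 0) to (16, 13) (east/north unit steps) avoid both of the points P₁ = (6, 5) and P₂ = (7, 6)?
Number of paths = 38587239

Inclusion–exclusion. Total paths: C(29, 16) = 67863915. Through P₁: C(11, 6)·C(18, 10) = 20216196. Through P₂: C(13, 7)·C(16, 9) = 19631040. Since P₁ is strictly southwest of P₂, a monotone path through both must visit P₁ then P₂; paths through both = C(11, 6)·C(2, 1)·C(16, 9) = 10570560. Avoid both = 67863915 − 20216196 − 19631040 + 10570560 = 38587239.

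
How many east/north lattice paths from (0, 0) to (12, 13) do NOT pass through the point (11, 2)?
Number of paths = 5199364

Total paths from (0, 0) to (12, 13): C(25, 12) = 5200300. Paths through (11, 2): (paths (0, 0) → (11, 2)) × (paths (11, 2) → (12, 13)) = C(13, 11) · C(12, 1) = 78 · 12 = 936. Avoidance count = 5200300 − 936 = 5199364.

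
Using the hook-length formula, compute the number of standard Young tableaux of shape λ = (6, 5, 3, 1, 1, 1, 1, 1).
# SYT of shape (6, 5, 3, 1, 1, 1, 1, 1) = 21976920

Hook-length formula: f^λ = n! / Π hook(c), product over all cells c of the Young diagram. For λ = (6, 5, 3, 1, 1, 1, 1, 1), n = 19 boxes. Hook lengths by row (left-to-right, top-to-bottom): [13, 7, 6, 4, 3, 1]; [11, 5, 4, 2, 1]; [8, 2, 1]; [5]; [4]; [3]; [2]; [1]. Product of hooks = 5535129600. So f^λ = 19! / 5535129600 = 121645100408832000 / 5535129600 = 21976920.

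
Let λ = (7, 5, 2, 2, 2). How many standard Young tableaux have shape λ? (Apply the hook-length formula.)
# SYT of shape (7, 5, 2, 2, 2) = 5012280

Hook-length formula: f^λ = n! / Π hook(c), product over all cells c of the Young diagram. For λ = (7, 5, 2, 2, 2), n = 18 boxes. Hook lengths by row (left-to-right, top-to-bottom): [11, 10, 6, 5, 4, 2, 1]; [8, 7, 3, 2, 1]; [4, 3]; [3, 2]; [2, 1]. Product of hooks = 1277337600. So f^λ = 18! / 1277337600 = 6402373705728000 / 1277337600 = 5012280.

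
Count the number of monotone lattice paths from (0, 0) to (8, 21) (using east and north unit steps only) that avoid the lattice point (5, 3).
Number of paths = 4217665

Total paths from (0, 0) to (8, 21): C(29, 8) = 4292145. Paths through (5, 3): (paths (0, 0) → (5, 3)) × (paths (5, 3) → (8, 21)) = C(8, 5) · C(21, 3) = 56 · 1330 = 74480. Avoidance count = 4292145 − 74480 = 4217665.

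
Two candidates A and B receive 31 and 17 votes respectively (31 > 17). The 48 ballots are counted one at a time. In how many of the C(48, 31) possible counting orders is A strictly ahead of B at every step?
Strict-lead orderings = 1237956266316

Total orderings of the 48 votes with 31 for A: C(48, 31) = 4244421484512. By the Bertrand ballot formula (Cycle Lemma / reflection principle), the number of orderings in which A is strictly ahead of B throughout is (p − q)/(p + q) · C(p + q, p) = (31 − 17)/(31 + 17) · 4244421484512 = 1237956266316.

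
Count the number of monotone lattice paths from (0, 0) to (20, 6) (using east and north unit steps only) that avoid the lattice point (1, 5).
Number of paths = 230110

Total paths from (0, 0) to (20, 6): C(26, 20) = 230230. Paths through (1, 5): (paths (0, 0) → (1, 5)) × (paths (1, 5) → (20, 6)) = C(6, 1) · C(20, 19) = 6 · 20 = 120. Avoidance count = 230230 − 120 = 230110.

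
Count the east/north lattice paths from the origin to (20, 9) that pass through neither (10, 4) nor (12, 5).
Number of paths = 5432427

Inclusion–exclusion. Total paths: C(29, 20) = 10015005. Through P₁: C(14, 10)·C(15, 10) = 3006003. Through P₂: C(17, 12)·C(12, 8) = 3063060. Since P₁ is strictly southwest of P₂, a monotone path through both must visit P₁ then P₂; paths through both = C(14, 10)·C(3, 2)·C(12, 8) = 1486485. Avoid both = 10015005 − 3006003 − 3063060 + 1486485 = 5432427.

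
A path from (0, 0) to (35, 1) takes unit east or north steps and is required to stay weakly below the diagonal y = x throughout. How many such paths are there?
Number of paths = 35

By the reflection principle (André's argument), the number of monotone paths to (35, 1) with n ≤ m that never go above y = x is C(36, 35) − C(36, 36) = 36 − 1 = 35.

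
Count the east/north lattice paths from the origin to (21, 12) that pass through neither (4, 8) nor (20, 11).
Number of paths = 183469425

Inclusion–exclusion. Total paths: C(33, 21) = 354817320. Through P₁: C(12, 4)·C(21, 17) = 2962575. Through P₂: C(31, 20)·C(2, 1) = 169344630. Since P₁ is strictly southwest of P₂, a monotone path through both must visit P₁ then P₂; paths through both = C(12, 4)·C(19, 16)·C(2, 1) = 959310. Avoid both = 354817320 − 2962575 − 169344630 + 959310 = 183469425.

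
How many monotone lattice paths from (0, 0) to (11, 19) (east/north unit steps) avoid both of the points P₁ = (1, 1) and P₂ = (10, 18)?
Number of paths = 14633060

Inclusion–exclusion. Total paths: C(30, 11) = 54627300. Through P₁: C(2, 1)·C(28, 10) = 26246220. Through P₂: C(28, 10)·C(2, 1) = 26246220. Since P₁ is strictly southwest of P₂, a monotone path through both must visit P₁ then P₂; paths through both = C(2, 1)·C(26, 9)·C(2, 1) = 12498200. Avoid both = 54627300 − 26246220 − 26246220 + 12498200 = 14633060.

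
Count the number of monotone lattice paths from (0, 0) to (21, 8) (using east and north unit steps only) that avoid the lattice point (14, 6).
Number of paths = 2896785

Total paths from (0, 0) to (21, 8): C(29, 21) = 4292145. Paths through (14, 6): (paths (0, 0) → (14, 6)) × (paths (14, 6) → (21, 8)) = C(20, 14) · C(9, 7) = 38760 · 36 = 1395360. Avoidance count = 4292145 − 1395360 = 2896785.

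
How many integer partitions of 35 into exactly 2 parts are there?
p(35, 2 parts) = 17

Partitions of n into exactly k parts are in bijection with partitions of n − k into at most k parts (subtract 1 from each part). So p(35, exactly 2) = p(33, parts ≤ 2). Computing via the recurrence p(m, j) = p(m, j−1) + p(m−j, j) gives 17.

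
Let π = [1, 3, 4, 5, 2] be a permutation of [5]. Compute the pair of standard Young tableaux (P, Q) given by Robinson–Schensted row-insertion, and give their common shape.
P = [1, 2, 4, 5] / [3];  Q = [1, 2, 3, 4] / [5];  common shape = (4, 1)

Row-insert the values π_1, π_2, … into P one at a time, bumping the leftmost entry strictly greater than the inserted value down to the next row. The recording tableau Q records, in position (i, j), the step at which that cell was added to P.
  Insert 1 (step 1): P = [1];  Q = [1]
  Insert 3 (step 2): P = [1, 3];  Q = [1, 2]
  Insert 4 (step 3): P = [1, 3, 4];  Q = [1, 2, 3]
  Insert 5 (step 4): P = [1, 3, 4, 5];  Q = [1, 2, 3, 4]
  Insert 2 (step 5): P = [1, 2, 4, 5] / [3];  Q = [1, 2, 3, 4] / [5]
Final shape: (4, 1).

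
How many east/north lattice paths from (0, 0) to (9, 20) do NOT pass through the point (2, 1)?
Number of paths = 8041605

Total paths from (0, 0) to (9, 20): C(29, 9) = 10015005. Paths through (2, 1): (paths (0, 0) → (2, 1)) × (paths (2, 1) → (9, 20)) = C(3, 2) · C(26, 7) = 3 · 657800 = 1973400. Avoidance count = 10015005 − 1973400 = 8041605.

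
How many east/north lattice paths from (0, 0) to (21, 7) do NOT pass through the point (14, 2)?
Number of paths = 1089000

Total paths from (0, 0) to (21, 7): C(28, 21) = 1184040. Paths through (14, 2): (paths (0, 0) → (14, 2)) × (paths (14, 2) → (21, 7)) = C(16, 14) · C(12, 7) = 120 · 792 = 95040. Avoidance count = 1184040 − 95040 = 1089000.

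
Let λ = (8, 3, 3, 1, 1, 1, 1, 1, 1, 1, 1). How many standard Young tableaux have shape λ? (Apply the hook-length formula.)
# SYT of shape (8, 3, 3, 1, 1, 1, 1, 1, 1, 1, 1) = 113163050

Hook-length formula: f^λ = n! / Π hook(c), product over all cells c of the Young diagram. For λ = (8, 3, 3, 1, 1, 1, 1, 1, 1, 1, 1), n = 22 boxes. Hook lengths by row (left-to-right, top-to-bottom): [18, 9, 8, 5, 4, 3, 2, 1]; [12, 3, 2]; [11, 2, 1]; [8]; [7]; [6]; [5]; [4]; [3]; [2]; [1]. Product of hooks = 9932577177600. So f^λ = 22! / 9932577177600 = 1124000727777607680000 / 9932577177600 = 113163050.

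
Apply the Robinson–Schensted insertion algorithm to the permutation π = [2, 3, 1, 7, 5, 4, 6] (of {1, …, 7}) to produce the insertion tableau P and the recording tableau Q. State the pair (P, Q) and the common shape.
P = [1, 3, 4, 6] / [2, 5] / [7];  Q = [1, 2, 4, 7] / [3, 5] / [6];  common shape = (4, 2, 1)

Row-insert the values π_1, π_2, … into P one at a time, bumping the leftmost entry strictly greater than the inserted value down to the next row. The recording tableau Q records, in position (i, j), the step at which that cell was added to P.
  Insert 2 (step 1): P = [2];  Q = [1]
  Insert 3 (step 2): P = [2, 3];  Q = [1, 2]
  Insert 1 (step 3): P = [1, 3] / [2];  Q = [1, 2] / [3]
  Insert 7 (step 4): P = [1, 3, 7] / [2];  Q = [1, 2, 4] / [3]
  Insert 5 (step 5): P = [1, 3, 5] / [2, 7];  Q = [1, 2, 4] / [3, 5]
  Insert 4 (step 6): P = [1, 3, 4] / [2, 5] / [7];  Q = [1, 2, 4] / [3, 5] / [6]
  Insert 6 (step 7): P = [1, 3, 4, 6] / [2, 5] / [7];  Q = [1, 2, 4, 7] / [3, 5] / [6]
Final shape: (4, 2, 1).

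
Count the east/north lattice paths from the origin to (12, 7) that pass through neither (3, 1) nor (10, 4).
Number of paths = 25158

Inclusion–exclusion. Total paths: C(19, 12) = 50388. Through P₁: C(4, 3)·C(15, 9) = 20020. Through P₂: C(14, 10)·C(5, 2) = 10010. Since P₁ is strictly southwest of P₂, a monotone path through both must visit P₁ then P₂; paths through both = C(4, 3)·C(10, 7)·C(5, 2) = 4800. Avoid both = 50388 − 20020 − 10010 + 4800 = 25158.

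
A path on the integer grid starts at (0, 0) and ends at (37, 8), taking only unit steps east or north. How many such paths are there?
Number of paths = 215553195

A monotone lattice path from (0, 0) to (37, 8) consists of 37 east steps and 8 north steps in some order, so it is determined by which 37 of the 45 steps are east. The count is C(45, 37) = 215553195.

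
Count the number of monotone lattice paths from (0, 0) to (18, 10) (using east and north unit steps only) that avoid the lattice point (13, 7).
Number of paths = 8781990

Total paths from (0, 0) to (18, 10): C(28, 18) = 13123110. Paths through (13, 7): (paths (0, 0) → (13, 7)) × (paths (13, 7) → (18, 10)) = C(20, 13) · C(8, 5) = 77520 · 56 = 4341120. Avoidance count = 13123110 − 4341120 = 8781990.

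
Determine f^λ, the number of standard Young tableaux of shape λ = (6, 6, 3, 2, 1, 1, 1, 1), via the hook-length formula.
# SYT of shape (6, 6, 3, 2, 1, 1, 1, 1) = 391718250

Hook-length formula: f^λ = n! / Π hook(c), product over all cells c of the Young diagram. For λ = (6, 6, 3, 2, 1, 1, 1, 1), n = 21 boxes. Hook lengths by row (left-to-right, top-to-bottom): [13, 8, 6, 4, 3, 2]; [12, 7, 5, 3, 2, 1]; [8, 3, 1]; [6, 1]; [4]; [3]; [2]; [1]. Product of hooks = 130427781120. So f^λ = 21! / 130427781120 = 51090942171709440000 / 130427781120 = 391718250.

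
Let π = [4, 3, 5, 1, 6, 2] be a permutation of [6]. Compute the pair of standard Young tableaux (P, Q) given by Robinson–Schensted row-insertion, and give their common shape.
P = [1, 2, 6] / [3, 5] / [4];  Q = [1, 3, 5] / [2, 6] / [4];  common shape = (3, 2, 1)

Row-insert the values π_1, π_2, … into P one at a time, bumping the leftmost entry strictly greater than the inserted value down to the next row. The recording tableau Q records, in position (i, j), the step at which that cell was added to P.
  Insert 4 (step 1): P = [4];  Q = [1]
  Insert 3 (step 2): P = [3] / [4];  Q = [1] / [2]
  Insert 5 (step 3): P = [3, 5] / [4];  Q = [1, 3] / [2]
  Insert 1 (step 4): P = [1, 5] / [3] / [4];  Q = [1, 3] / [2] / [4]
  Insert 6 (step 5): P = [1, 5, 6] / [3] / [4];  Q = [1, 3, 5] / [2] / [4]
  Insert 2 (step 6): P = [1, 2, 6] / [3, 5] / [4];  Q = [1, 3, 5] / [2, 6] / [4]
Final shape: (3, 2, 1).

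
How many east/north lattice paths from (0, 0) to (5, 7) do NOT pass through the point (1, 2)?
Number of paths = 414

Total paths from (0, 0) to (5, 7): C(12, 5) = 792. Paths through (1, 2): (paths (0, 0) → (1, 2)) × (paths (1, 2) → (5, 7)) = C(3, 1) · C(9, 4) = 3 · 126 = 378. Avoidance count = 792 − 378 = 414.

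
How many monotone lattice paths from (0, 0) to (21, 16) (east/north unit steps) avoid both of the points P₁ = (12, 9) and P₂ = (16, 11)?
Number of paths = 7338721330

Inclusion–exclusion. Total paths: C(37, 21) = 12875774670. Through P₁: C(21, 12)·C(16, 9) = 3362559200. Through P₂: C(27, 16)·C(10, 5) = 3285549540. Since P₁ is strictly southwest of P₂, a monotone path through both must visit P₁ then P₂; paths through both = C(21, 12)·C(6, 4)·C(10, 5) = 1111055400. Avoid both = 12875774670 − 3362559200 − 3285549540 + 1111055400 = 7338721330.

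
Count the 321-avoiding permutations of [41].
C_41 = 10113918591637898134020

These 321-avoiding permutations are counted by the Catalan number C_n = (1/(n + 1)) · C(2n, n). For n = 41: C_41 = (1/42) · C(82, 41) = 424784580848791721628840/42 = 10113918591637898134020.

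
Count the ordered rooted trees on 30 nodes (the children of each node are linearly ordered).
C_29 = 1002242216651368

These ordered rooted trees are counted by the Catalan number C_n = (1/(n + 1)) · C(2n, n). For n = 29: C_29 = (1/30) · C(58, 29) = 30067266499541040/30 = 1002242216651368.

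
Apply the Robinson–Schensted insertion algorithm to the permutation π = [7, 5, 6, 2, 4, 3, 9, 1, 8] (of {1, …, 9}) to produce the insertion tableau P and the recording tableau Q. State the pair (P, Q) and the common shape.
P = [1, 3, 8] / [2, 6, 9] / [4] / [5] / [7];  Q = [1, 3, 7] / [2, 5, 9] / [4] / [6] / [8];  common shape = (3, 3, 1, 1, 1)

Row-insert the values π_1, π_2, … into P one at a time, bumping the leftmost entry strictly greater than the inserted value down to the next row. The recording tableau Q records, in position (i, j), the step at which that cell was added to P.
  Insert 7 (step 1): P = [7];  Q = [1]
  Insert 5 (step 2): P = [5] / [7];  Q = [1] / [2]
  Insert 6 (step 3): P = [5, 6] / [7];  Q = [1, 3] / [2]
  Insert 2 (step 4): P = [2, 6] / [5] / [7];  Q = [1, 3] / [2] / [4]
  Insert 4 (step 5): P = [2, 4] / [5, 6] / [7];  Q = [1, 3] / [2, 5] / [4]
  Insert 3 (step 6): P = [2, 3] / [4, 6] / [5] / [7];  Q = [1, 3] / [2, 5] / [4] / [6]
  Insert 9 (step 7): P = [2, 3, 9] / [4, 6] / [5] / [7];  Q = [1, 3, 7] / [2, 5] / [4] / [6]
  Insert 1 (step 8): P = [1, 3, 9] / [2, 6] / [4] / [5] / [7];  Q = [1, 3, 7] / [2, 5] / [4] / [6] / [8]
  Insert 8 (step 9): P = [1, 3, 8] / [2, 6, 9] / [4] / [5] / [7];  Q = [1, 3, 7] / [2, 5, 9] / [4] / [6] / [8]
Final shape: (3, 3, 1, 1, 1).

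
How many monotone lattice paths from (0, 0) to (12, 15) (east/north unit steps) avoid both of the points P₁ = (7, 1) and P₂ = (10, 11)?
Number of paths = 12034416

Inclusion–exclusion. Total paths: C(27, 12) = 17383860. Through P₁: C(8, 7)·C(19, 5) = 93024. Through P₂: C(21, 10)·C(6, 2) = 5290740. Since P₁ is strictly southwest of P₂, a monotone path through both must visit P₁ then P₂; paths through both = C(8, 7)·C(13, 3)·C(6, 2) = 34320. Avoid both = 17383860 − 93024 − 5290740 + 34320 = 12034416.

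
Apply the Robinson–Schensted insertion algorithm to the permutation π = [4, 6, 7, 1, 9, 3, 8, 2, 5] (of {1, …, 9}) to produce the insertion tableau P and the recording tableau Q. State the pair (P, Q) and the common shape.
P = [1, 2, 5, 8] / [3, 6, 7] / [4, 9];  Q = [1, 2, 3, 5] / [4, 6, 7] / [8, 9];  common shape = (4, 3, 2)

Row-insert the values π_1, π_2, … into P one at a time, bumping the leftmost entry strictly greater than the inserted value down to the next row. The recording tableau Q records, in position (i, j), the step at which that cell was added to P.
  Insert 4 (step 1): P = [4];  Q = [1]
  Insert 6 (step 2): P = [4, 6];  Q = [1, 2]
  Insert 7 (step 3): P = [4, 6, 7];  Q = [1, 2, 3]
  Insert 1 (step 4): P = [1, 6, 7] / [4];  Q = [1, 2, 3] / [4]
  Insert 9 (step 5): P = [1, 6, 7, 9] / [4];  Q = [1, 2, 3, 5] / [4]
  Insert 3 (step 6): P = [1, 3, 7, 9] / [4, 6];  Q = [1, 2, 3, 5] / [4, 6]
  Insert 8 (step 7): P = [1, 3, 7, 8] / [4, 6, 9];  Q = [1, 2, 3, 5] / [4, 6, 7]
  Insert 2 (step 8): P = [1, 2, 7, 8] / [3, 6, 9] / [4];  Q = [1, 2, 3, 5] / [4, 6, 7] / [8]
  Insert 5 (step 9): P = [1, 2, 5, 8] / [3, 6, 7] / [4, 9];  Q = [1, 2, 3, 5] / [4, 6, 7] / [8, 9]
Final shape: (4, 3, 2).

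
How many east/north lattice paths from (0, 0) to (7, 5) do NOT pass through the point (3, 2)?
Number of paths = 442

Total paths from (0, 0) to (7, 5): C(12, 7) = 792. Paths through (3, 2): (paths (0, 0) → (3, 2)) × (paths (3, 2) → (7, 5)) = C(5, 3) · C(7, 4) = 10 · 35 = 350. Avoidance count = 792 − 350 = 442.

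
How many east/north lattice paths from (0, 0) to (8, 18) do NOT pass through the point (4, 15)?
Number of paths = 1426615

Total paths from (0, 0) to (8, 18): C(26, 8) = 1562275. Paths through (4, 15): (paths (0, 0) → (4, 15)) × (paths (4, 15) → (8, 18)) = C(19, 4) · C(7, 4) = 3876 · 35 = 135660. Avoidance count = 1562275 − 135660 = 1426615.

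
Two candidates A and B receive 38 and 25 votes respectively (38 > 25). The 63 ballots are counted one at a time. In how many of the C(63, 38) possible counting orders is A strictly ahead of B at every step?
Strict-lead orderings = 50428212886159017

Total orderings of the 63 votes with 38 for A: C(63, 38) = 244382877832924467. By the Bertrand ballot formula (Cycle Lemma / reflection principle), the number of orderings in which A is strictly ahead of B throughout is (p − q)/(p + q) · C(p + q, p) = (38 − 25)/(38 + 25) · 244382877832924467 = 50428212886159017.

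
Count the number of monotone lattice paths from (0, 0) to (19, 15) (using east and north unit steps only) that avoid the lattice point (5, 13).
Number of paths = 1854939360

Total paths from (0, 0) to (19, 15): C(34, 19) = 1855967520. Paths through (5, 13): (paths (0, 0) → (5, 13)) × (paths (5, 13) → (19, 15)) = C(18, 5) · C(16, 14) = 8568 · 120 = 1028160. Avoidance count = 1855967520 − 1028160 = 1854939360.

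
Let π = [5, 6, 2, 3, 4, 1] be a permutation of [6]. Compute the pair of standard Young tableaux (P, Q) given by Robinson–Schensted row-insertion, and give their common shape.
P = [1, 3, 4] / [2, 6] / [5];  Q = [1, 2, 5] / [3, 4] / [6];  common shape = (3, 2, 1)

Row-insert the values π_1, π_2, … into P one at a time, bumping the leftmost entry strictly greater than the inserted value down to the next row. The recording tableau Q records, in position (i, j), the step at which that cell was added to P.
  Insert 5 (step 1): P = [5];  Q = [1]
  Insert 6 (step 2): P = [5, 6];  Q = [1, 2]
  Insert 2 (step 3): P = [2, 6] / [5];  Q = [1, 2] / [3]
  Insert 3 (step 4): P = [2, 3] / [5, 6];  Q = [1, 2] / [3, 4]
  Insert 4 (step 5): P = [2, 3, 4] / [5, 6];  Q = [1, 2, 5] / [3, 4]
  Insert 1 (step 6): P = [1, 3, 4] / [2, 6] / [5];  Q = [1, 2, 5] / [3, 4] / [6]
Final shape: (3, 2, 1).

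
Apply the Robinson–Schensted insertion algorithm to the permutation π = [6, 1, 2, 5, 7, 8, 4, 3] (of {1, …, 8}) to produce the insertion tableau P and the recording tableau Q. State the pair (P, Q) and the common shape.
P = [1, 2, 3, 7, 8] / [4] / [5] / [6];  Q = [1, 3, 4, 5, 6] / [2] / [7] / [8];  common shape = (5, 1, 1, 1)

Row-insert the values π_1, π_2, … into P one at a time, bumping the leftmost entry strictly greater than the inserted value down to the next row. The recording tableau Q records, in position (i, j), the step at which that cell was added to P.
  Insert 6 (step 1): P = [6];  Q = [1]
  Insert 1 (step 2): P = [1] / [6];  Q = [1] / [2]
  Insert 2 (step 3): P = [1, 2] / [6];  Q = [1, 3] / [2]
  Insert 5 (step 4): P = [1, 2, 5] / [6];  Q = [1, 3, 4] / [2]
  Insert 7 (step 5): P = [1, 2, 5, 7] / [6];  Q = [1, 3, 4, 5] / [2]
  Insert 8 (step 6): P = [1, 2, 5, 7, 8] / [6];  Q = [1, 3, 4, 5, 6] / [2]
  Insert 4 (step 7): P = [1, 2, 4, 7, 8] / [5] / [6];  Q = [1, 3, 4, 5, 6] / [2] / [7]
  Insert 3 (step 8): P = [1, 2, 3, 7, 8] / [4] / [5] / [6];  Q = [1, 3, 4, 5, 6] / [2] / [7] / [8]
Final shape: (5, 1, 1, 1).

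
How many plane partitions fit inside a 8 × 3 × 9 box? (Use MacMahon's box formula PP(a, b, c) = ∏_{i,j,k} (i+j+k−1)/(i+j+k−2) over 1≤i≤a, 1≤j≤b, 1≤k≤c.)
PP(8, 3, 9) = 198520691512

Evaluate the triple product over i = 1..8, j = 1..3, k = 1..9. The factors are (2/1) · (3/2) · (4/3) · (5/4) · (6/5) · (7/6) · (8/7) · (9/8) · … (216 factors total). The numerators and denominators telescope so the product is an integer; carrying out the multiplication exactly gives PP(8, 3, 9) = 198520691512.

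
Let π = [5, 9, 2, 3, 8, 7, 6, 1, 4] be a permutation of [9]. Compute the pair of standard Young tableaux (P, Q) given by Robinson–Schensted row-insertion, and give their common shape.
P = [1, 3, 4] / [2, 6] / [5, 7] / [8] / [9];  Q = [1, 2, 5] / [3, 4] / [6, 9] / [7] / [8];  common shape = (3, 2, 2, 1, 1)

Row-insert the values π_1, π_2, … into P one at a time, bumping the leftmost entry strictly greater than the inserted value down to the next row. The recording tableau Q records, in position (i, j), the step at which that cell was added to P.
  Insert 5 (step 1): P = [5];  Q = [1]
  Insert 9 (step 2): P = [5, 9];  Q = [1, 2]
  Insert 2 (step 3): P = [2, 9] / [5];  Q = [1, 2] / [3]
  Insert 3 (step 4): P = [2, 3] / [5, 9];  Q = [1, 2] / [3, 4]
  Insert 8 (step 5): P = [2, 3, 8] / [5, 9];  Q = [1, 2, 5] / [3, 4]
  Insert 7 (step 6): P = [2, 3, 7] / [5, 8] / [9];  Q = [1, 2, 5] / [3, 4] / [6]
  Insert 6 (step 7): P = [2, 3, 6] / [5, 7] / [8] / [9];  Q = [1, 2, 5] / [3, 4] / [6] / [7]
  Insert 1 (step 8): P = [1, 3, 6] / [2, 7] / [5] / [8] / [9];  Q = [1, 2, 5] / [3, 4] / [6] / [7] / [8]
  Insert 4 (step 9): P = [1, 3, 4] / [2, 6] / [5, 7] / [8] / [9];  Q = [1, 2, 5] / [3, 4] / [6, 9] / [7] / [8]
Final shape: (3, 2, 2, 1, 1).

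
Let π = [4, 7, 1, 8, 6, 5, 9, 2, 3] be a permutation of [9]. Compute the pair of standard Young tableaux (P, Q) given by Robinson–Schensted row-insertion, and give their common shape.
P = [1, 2, 3, 9] / [4, 5, 8] / [6] / [7];  Q = [1, 2, 4, 7] / [3, 5, 9] / [6] / [8];  common shape = (4, 3, 1, 1)

Row-insert the values π_1, π_2, … into P one at a time, bumping the leftmost entry strictly greater than the inserted value down to the next row. The recording tableau Q records, in position (i, j), the step at which that cell was added to P.
  Insert 4 (step 1): P = [4];  Q = [1]
  Insert 7 (step 2): P = [4, 7];  Q = [1, 2]
  Insert 1 (step 3): P = [1, 7] / [4];  Q = [1, 2] / [3]
  Insert 8 (step 4): P = [1, 7, 8] / [4];  Q = [1, 2, 4] / [3]
  Insert 6 (step 5): P = [1, 6, 8] / [4, 7];  Q = [1, 2, 4] / [3, 5]
  Insert 5 (step 6): P = [1, 5, 8] / [4, 6] / [7];  Q = [1, 2, 4] / [3, 5] / [6]
  Insert 9 (step 7): P = [1, 5, 8, 9] / [4, 6] / [7];  Q = [1, 2, 4, 7] / [3, 5] / [6]
  Insert 2 (step 8): P = [1, 2, 8, 9] / [4, 5] / [6] / [7];  Q = [1, 2, 4, 7] / [3, 5] / [6] / [8]
  Insert 3 (step 9): P = [1, 2, 3, 9] / [4, 5, 8] / [6] / [7];  Q = [1, 2, 4, 7] / [3, 5, 9] / [6] / [8]
Final shape: (4, 3, 1, 1).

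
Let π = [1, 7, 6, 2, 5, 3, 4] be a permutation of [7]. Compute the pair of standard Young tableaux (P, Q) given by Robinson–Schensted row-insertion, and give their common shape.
P = [1, 2, 3, 4] / [5] / [6] / [7];  Q = [1, 2, 5, 7] / [3] / [4] / [6];  common shape = (4, 1, 1, 1)

Row-insert the values π_1, π_2, … into P one at a time, bumping the leftmost entry strictly greater than the inserted value down to the next row. The recording tableau Q records, in position (i, j), the step at which that cell was added to P.
  Insert 1 (step 1): P = [1];  Q = [1]
  Insert 7 (step 2): P = [1, 7];  Q = [1, 2]
  Insert 6 (step 3): P = [1, 6] / [7];  Q = [1, 2] / [3]
  Insert 2 (step 4): P = [1, 2] / [6] / [7];  Q = [1, 2] / [3] / [4]
  Insert 5 (step 5): P = [1, 2, 5] / [6] / [7];  Q = [1, 2, 5] / [3] / [4]
  Insert 3 (step 6): P = [1, 2, 3] / [5] / [6] / [7];  Q = [1, 2, 5] / [3] / [4] / [6]
  Insert 4 (step 7): P = [1, 2, 3, 4] / [5] / [6] / [7];  Q = [1, 2, 5, 7] / [3] / [4] / [6]
Final shape: (4, 1, 1, 1).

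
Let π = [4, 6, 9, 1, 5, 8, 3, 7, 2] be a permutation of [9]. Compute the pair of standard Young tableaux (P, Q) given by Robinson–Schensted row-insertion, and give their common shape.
P = [1, 2, 7] / [3, 5, 8] / [4, 9] / [6];  Q = [1, 2, 3] / [4, 5, 6] / [7, 8] / [9];  common shape = (3, 3, 2, 1)

Row-insert the values π_1, π_2, … into P one at a time, bumping the leftmost entry strictly greater than the inserted value down to the next row. The recording tableau Q records, in position (i, j), the step at which that cell was added to P.
  Insert 4 (step 1): P = [4];  Q = [1]
  Insert 6 (step 2): P = [4, 6];  Q = [1, 2]
  Insert 9 (step 3): P = [4, 6, 9];  Q = [1, 2, 3]
  Insert 1 (step 4): P = [1, 6, 9] / [4];  Q = [1, 2, 3] / [4]
  Insert 5 (step 5): P = [1, 5, 9] / [4, 6];  Q = [1, 2, 3] / [4, 5]
  Insert 8 (step 6): P = [1, 5, 8] / [4, 6, 9];  Q = [1, 2, 3] / [4, 5, 6]
  Insert 3 (step 7): P = [1, 3, 8] / [4, 5, 9] / [6];  Q = [1, 2, 3] / [4, 5, 6] / [7]
  Insert 7 (step 8): P = [1, 3, 7] / [4, 5, 8] / [6, 9];  Q = [1, 2, 3] / [4, 5, 6] / [7, 8]
  Insert 2 (step 9): P = [1, 2, 7] / [3, 5, 8] / [4, 9] / [6];  Q = [1, 2, 3] / [4, 5, 6] / [7, 8] / [9]
Final shape: (3, 3, 2, 1).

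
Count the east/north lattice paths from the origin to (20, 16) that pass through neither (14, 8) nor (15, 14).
Number of paths = 4765875030

Inclusion–exclusion. Total paths: C(36, 20) = 7307872110. Through P₁: C(22, 14)·C(14, 6) = 960269310. Through P₂: C(29, 15)·C(7, 5) = 1628733960. Since P₁ is strictly southwest of P₂, a monotone path through both must visit P₁ then P₂; paths through both = C(22, 14)·C(7, 1)·C(7, 5) = 47006190. Avoid both = 7307872110 − 960269310 − 1628733960 + 47006190 = 4765875030.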